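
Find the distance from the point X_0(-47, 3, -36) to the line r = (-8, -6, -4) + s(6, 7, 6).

Direction vector d = (6, 7, 6).
AP = (-39, 9, -32); AP·d = -363, |AP|² = 2626, |d|² = 121.
distance² = |AP|² − (AP·d)²/|d|² = 2626 − 131769/121 = 1537, so the distance is √1537.

√1537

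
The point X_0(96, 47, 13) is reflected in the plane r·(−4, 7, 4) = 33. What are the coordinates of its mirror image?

n = (−4, 7, 4), |n|² = 81, n·X_0 − 33 = -36, so t = -36/81 = -4/9.
Foot F = X_0 − (-4/9)·n = (848/9, 451/9, 133/9); the reflection is 2F − X_0 = (832/9, 479/9, 149/9).

(832/9, 479/9, 149/9)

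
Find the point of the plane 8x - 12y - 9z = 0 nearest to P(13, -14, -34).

n = (8, -12, -9), |n|² = 289, and n·P − 0 = 578.
t = 578/289 = 2, so the foot is P − t·n = (13, -14, -34) − 2·(8, -12, -9) = (-3, 10, -16).

(-3, 10, -16)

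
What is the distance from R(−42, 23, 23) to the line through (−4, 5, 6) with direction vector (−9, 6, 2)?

Direction vector d = (−9, 6, 2).
AP = (−38, 18, 17); AP·d = 484, |AP|² = 2057, |d|² = 121.
distance² = |AP|² − (AP·d)²/|d|² = 2057 − 234256/121 = 121, so the distance is 11.

11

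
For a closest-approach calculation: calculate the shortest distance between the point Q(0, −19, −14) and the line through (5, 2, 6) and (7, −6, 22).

√785

A direction vector is d = (2, −8, 16).
AP = (−5, −21, −20); AP·d = -162, |AP|² = 866, |d|² = 324.
distance² = |AP|² − (AP·d)²/|d|² = 866 − 26244/324 = 785, so the distance is √785.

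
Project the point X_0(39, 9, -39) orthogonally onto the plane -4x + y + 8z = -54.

The perpendicular from X_0 has direction n = (-4, 1, 8): r = (39, 9, -39) + λ(-4, 1, 8).
Substitute into the plane: n·(X_0 + λn) = -54 gives -459 + 81λ = -54, so λ = 5.
Foot = (39, 9, -39) + 5·(-4, 1, 8) = (19, 14, 1).

(19, 14, 1)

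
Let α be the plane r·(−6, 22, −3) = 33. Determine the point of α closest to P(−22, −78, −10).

The perpendicular from P has direction n = (−6, 22, −3): r = (−22, −78, −10) + λ(−6, 22, −3).
Substitute into the plane: n·(P + λn) = 33 gives -1554 + 529λ = 33, so λ = 3.
Foot = (−22, −78, −10) + 3·(−6, 22, −3) = (−40, −12, −19).

(-40, -12, -19)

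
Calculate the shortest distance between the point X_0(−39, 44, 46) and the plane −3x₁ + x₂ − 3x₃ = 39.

Normal vector n = (−3, 1, −3), and n·(−39, 44, 46) − 39 = −16.
|n| = √(9 + 1 + 9) = √19, so the distance is |-16|/√19 = 16√19/19.

16/√19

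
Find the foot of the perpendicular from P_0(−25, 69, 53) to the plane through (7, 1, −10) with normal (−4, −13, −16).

The perpendicular from P_0 has direction n = (−4, −13, −16): r = (−25, 69, 53) + λ(−4, −13, −16).
Substitute into the plane: n·(P_0 + λn) = 119 gives -1645 + 441λ = 119, so λ = 4.
Foot = (−25, 69, 53) + 4·(−4, −13, −16) = (−41, 17, −11).

(-41, 17, -11)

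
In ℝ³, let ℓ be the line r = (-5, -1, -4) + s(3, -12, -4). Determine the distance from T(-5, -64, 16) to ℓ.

3√185

Direction vector d = (3, -12, -4).
AP = (0, -63, 20), and AP × d = (492, 60, 189).
|AP × d|² = 281385 and |d|² = 169, so the distance is √(281385/169) = √1665 = 3√185.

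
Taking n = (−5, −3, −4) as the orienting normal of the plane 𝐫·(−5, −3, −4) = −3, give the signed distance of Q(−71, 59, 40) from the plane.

n·Q − (-3) = 21.
|n| = 5√2, so the signed distance is 21/(5√2).

21/(5√2)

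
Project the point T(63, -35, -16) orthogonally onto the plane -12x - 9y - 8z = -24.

n = (-12, -9, -8), |n|² = 289, and n·T − (-24) = -289.
t = -289/289 = -1, so the foot is T − t·n = (63, -35, -16) − (-1)·(-12, -9, -8) = (51, -44, -24).

(51, -44, -24)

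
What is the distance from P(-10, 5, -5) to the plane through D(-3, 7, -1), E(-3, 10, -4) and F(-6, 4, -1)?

DE = (0, 3, -3) and DF = (-3, -3, 0), so a normal is n = DE × DF = (-9, 9, 9).
Then n·(-10, 5, -5) - 81 = 9.
|n| = √(81 + 81 + 81) = 9√3, so the distance is |9|/(9√3) = √3/3.

1/√3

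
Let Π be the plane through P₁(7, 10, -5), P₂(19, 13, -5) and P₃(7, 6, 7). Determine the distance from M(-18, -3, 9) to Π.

25/13

P₁P₂ = (12, 3, 0) and P₁P₃ = (0, -4, 12), so a normal is n = P₁P₂ × P₁P₃ = (36, -144, -48).
n = (36, -144, -48); n·P − (-948) = 300; |n| = 156; distance = 300/156 = 25/13.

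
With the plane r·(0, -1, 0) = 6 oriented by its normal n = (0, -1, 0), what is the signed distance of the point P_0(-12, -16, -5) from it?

n·P_0 − 6 = 10.
|n| = 1, so the signed distance is 10/1 = 10.

10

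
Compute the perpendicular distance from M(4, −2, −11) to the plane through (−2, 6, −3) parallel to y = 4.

Parallel planes share the normal n = (0, 1, 0); since (−2, 6, −3) lies on the plane, its equation is y = 6.
d = |1·(-2) − 6| / √(0 + 1 + 0) = |-8| / 1 = 8.

8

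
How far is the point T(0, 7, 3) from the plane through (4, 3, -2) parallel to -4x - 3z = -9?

Parallel planes share the normal n = (-4, 0, -3); since (4, 3, -2) lies on the plane, its equation is -4x - 3z = -10.
d = |(-4)·0 + (-3)·3 − (-10)| / √(16 + 0 + 9) = |1| / 5 = 1/5.

1/5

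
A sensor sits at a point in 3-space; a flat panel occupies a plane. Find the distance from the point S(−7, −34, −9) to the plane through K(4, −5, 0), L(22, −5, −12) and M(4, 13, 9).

KL = (18, 0, −12) and KM = (0, 18, 9), so a normal is n = KL × KM = (216, −162, 324).
d = |216·(-7) + (-162)·(-34) + 324·(-9) − 1674| / √(46656 + 26244 + 104976) = |-594| / (54√61) = 11/√61.

11/√61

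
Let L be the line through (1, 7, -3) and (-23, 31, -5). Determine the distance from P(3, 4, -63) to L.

√3613

A direction vector is d = (-24, 24, -2).
AP = (2, -3, -60), and AP × d = (1446, 1444, -24).
|AP × d|² = 4176628 and |d|² = 1156, so the distance is √(4176628/1156) = √3613.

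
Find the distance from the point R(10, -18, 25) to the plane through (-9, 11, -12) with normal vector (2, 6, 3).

25/7

The plane has equation n·(r − (-9, 11, -12)) = 0, i.e. n·r = 12.
n = (2, 6, 3); n·P − 12 = -25; |n| = 7; distance = 25/7.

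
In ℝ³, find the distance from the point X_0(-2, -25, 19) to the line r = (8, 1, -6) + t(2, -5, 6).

19

Direction vector d = (2, -5, 6).
AP = (-10, -26, 25), and AP × d = (-31, 110, 102).
|AP × d|² = 23465 and |d|² = 65, so the distance is √(23465/65) = √361 = 19.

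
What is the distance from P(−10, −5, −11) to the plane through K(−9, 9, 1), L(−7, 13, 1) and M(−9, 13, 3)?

KL = (2, 4, 0) and KM = (0, 4, 2), so a normal is n = KL × KM = (8, −4, 8).
Then n·(−10, −5, −11) − (−100) = −48.
|n| = √(64 + 16 + 64) = 12, so the distance is |-48|/12 = 4.

4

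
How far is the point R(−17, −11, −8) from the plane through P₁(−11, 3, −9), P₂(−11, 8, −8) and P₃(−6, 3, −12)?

√35/35

P₁P₂ = (0, 5, 1) and P₁P₃ = (5, 0, −3), so a normal is n = P₁P₂ × P₁P₃ = (−15, 5, −25).
n = (−15, 5, −25); n·P − 405 = -5; |n| = 5√35; distance = 5/(5√35) = 1/√35.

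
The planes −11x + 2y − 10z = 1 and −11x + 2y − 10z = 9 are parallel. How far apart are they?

Both planes have normal n = (−11, 2, −10), |n| = 15. Any point on the first plane is at distance |9 − 1|/|n| = 8/15 from the second.

8/15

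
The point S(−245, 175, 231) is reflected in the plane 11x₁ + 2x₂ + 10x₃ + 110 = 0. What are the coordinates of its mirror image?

With n = (11, 2, 10), the signed offset is (n·S − (-110))/|n|² = 75/225 = 1/3.
S' = S − 2t·n = (−245, 175, 231) − (2/3)·(11, 2, 10) = (−757/3, 521/3, 673/3).

(-757/3, 521/3, 673/3)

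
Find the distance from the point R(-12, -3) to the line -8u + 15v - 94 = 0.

The normal to the line is n = (-8, 15) with |n| = 17.
|n·R − 94| = |51 − 94| = 43, so the distance is 43/17.

43/17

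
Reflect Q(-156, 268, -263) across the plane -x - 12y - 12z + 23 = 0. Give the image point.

n = (-1, -12, -12), |n|² = 289, n·Q − (-23) = 119, so t = 119/289 = 7/17.
Foot F = Q − (7/17)·n = (-2645/17, 4640/17, -4387/17); the reflection is 2F − Q = (-2638/17, 4724/17, -4303/17).

(-2638/17, 4724/17, -4303/17)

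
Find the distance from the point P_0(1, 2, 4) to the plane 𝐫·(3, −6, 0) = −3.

d = |3·1 + (-6)·2 − (-3)| / √(9 + 36 + 0) = |-6| / (3√5) = 2√5/5.

2/√5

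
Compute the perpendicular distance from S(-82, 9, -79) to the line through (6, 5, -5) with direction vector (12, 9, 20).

Direction vector d = (12, 9, 20).
AP = (-88, 4, -74); AP·d = -2500, |AP|² = 13236, |d|² = 625.
distance² = |AP|² − (AP·d)²/|d|² = 13236 − 6250000/625 = 3236, so the distance is 2√809.

2√809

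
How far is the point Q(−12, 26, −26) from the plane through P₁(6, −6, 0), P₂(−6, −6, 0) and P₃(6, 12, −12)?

P₁P₂ = (−12, 0, 0) and P₁P₃ = (0, 18, −12), so a normal is n = P₁P₂ × P₁P₃ = (0, −144, −216).
n = (0, −144, −216); n·P − 864 = 1008; |n| = 72√13; distance = 1008/(72√13) = 14√13/13.

14√13/13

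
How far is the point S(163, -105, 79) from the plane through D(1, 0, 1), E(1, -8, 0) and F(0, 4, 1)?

9

DE = (0, -8, -1) and DF = (-1, 4, 0), so a normal is n = DE × DF = (4, 1, -8).
n = (4, 1, -8); n·P − (-4) = -81; |n| = 9; distance = 81/9 = 9.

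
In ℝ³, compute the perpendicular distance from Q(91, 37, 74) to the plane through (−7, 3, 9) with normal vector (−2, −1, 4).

The plane has equation n·(r − (−7, 3, 9)) = 0, i.e. n·r = 47.
d = |(-2)·91 + (-1)·37 + 4·74 − 47| / √(4 + 1 + 16) = |30| / √21 = 10√21/7.

10√21/7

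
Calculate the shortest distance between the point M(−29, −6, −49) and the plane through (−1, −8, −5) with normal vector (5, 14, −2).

The plane has equation n·(r − (−1, −8, −5)) = 0, i.e. n·r = -107.
d = |5·(-29) + 14·(-6) + (-2)·(-49) − (-107)| / √(25 + 196 + 4) = |-24| / 15 = 8/5.

8/5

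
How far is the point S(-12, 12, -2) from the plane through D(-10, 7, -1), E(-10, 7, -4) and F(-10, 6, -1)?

DE = (0, 0, -3) and DF = (0, -1, 0), so a normal is n = DE × DF = (-3, 0, 0).
n = (-3, 0, 0); n·P − 30 = 6; |n| = 3; distance = 6/3 = 2.

2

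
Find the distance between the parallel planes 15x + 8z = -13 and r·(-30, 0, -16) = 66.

Divide the second equation by -2 to match normals: 15x + 8z = -33.
With common normal n = (15, 0, 8) (|n| = 17), the distance is |(-13) − (-33)|/|n| = 20/17.

20/17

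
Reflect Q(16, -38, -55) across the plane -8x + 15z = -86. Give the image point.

With n = (-8, 0, 15), the signed offset is (n·Q − (-86))/|n|² = -867/289 = -3.
Q' = Q − 2t·n = (16, -38, -55) − (-6)·(-8, 0, 15) = (-32, -38, 35).

(-32, -38, 35)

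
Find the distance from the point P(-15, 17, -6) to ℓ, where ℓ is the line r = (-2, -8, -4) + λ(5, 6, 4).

Direction vector d = (5, 6, 4).
AP = (-13, 25, -2), and AP × d = (112, 42, -203).
|AP × d|² = 55517 and |d|² = 77, so the distance is √(55517/77) = √721.

√721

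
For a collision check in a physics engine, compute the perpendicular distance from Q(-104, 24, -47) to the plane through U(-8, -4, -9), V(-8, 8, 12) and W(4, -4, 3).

UV = (0, 12, 21) and UW = (12, 0, 12), so a normal is n = UV × UW = (144, 252, -144).
Then n·(-104, 24, -47) - (-864) = -1296.
|n| = √(20736 + 63504 + 20736) = 324, so the distance is |-1296|/324 = 4.

4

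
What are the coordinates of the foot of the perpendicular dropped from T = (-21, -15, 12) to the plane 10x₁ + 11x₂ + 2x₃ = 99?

(-1, 7, 16)

n = (10, 11, 2), |n|² = 225, and n·T − 99 = -450.
t = -450/225 = -2, so the foot is T − t·n = (-21, -15, 12) − (-2)·(10, 11, 2) = (-1, 7, 16).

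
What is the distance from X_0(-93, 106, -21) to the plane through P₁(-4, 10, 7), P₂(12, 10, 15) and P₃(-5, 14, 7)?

4

P₁P₂ = (16, 0, 8) and P₁P₃ = (-1, 4, 0), so a normal is n = P₁P₂ × P₁P₃ = (-32, -8, 64).
n = (-32, -8, 64); n·P − 496 = 288; |n| = 72; distance = 288/72 = 4.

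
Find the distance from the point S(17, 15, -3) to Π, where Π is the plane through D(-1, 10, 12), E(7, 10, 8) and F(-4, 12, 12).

DE = (8, 0, -4) and DF = (-3, 2, 0), so a normal is n = DE × DF = (8, 12, 16).
n = (8, 12, 16); n·P − 304 = -36; |n| = 4√29; distance = 36/(4√29) = 9√29/29.

9/√29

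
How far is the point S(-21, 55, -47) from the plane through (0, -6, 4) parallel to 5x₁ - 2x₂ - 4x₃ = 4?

23√5/15

Parallel planes share the normal n = (5, -2, -4); since (0, -6, 4) lies on the plane, its equation is 5x₁ - 2x₂ - 4x₃ = -4.
n = (5, -2, -4); n·P − (-4) = -23; |n| = 3√5; distance = 23/(3√5) = 23√5/15.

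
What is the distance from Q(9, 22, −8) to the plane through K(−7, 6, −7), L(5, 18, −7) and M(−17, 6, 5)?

KL = (12, 12, 0) and KM = (−10, 0, 12), so a normal is n = KL × KM = (144, −144, 120).
Then n·(9, 22, −8) − (−2712) = −120.
|n| = √(20736 + 20736 + 14400) = 24√97, so the distance is |-120|/(24√97) = 5/√97.

5/√97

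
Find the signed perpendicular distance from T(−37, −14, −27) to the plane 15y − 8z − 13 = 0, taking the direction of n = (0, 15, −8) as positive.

-7/17

n·T − 13 = -7.
|n| = 17, so the signed distance is -7/17.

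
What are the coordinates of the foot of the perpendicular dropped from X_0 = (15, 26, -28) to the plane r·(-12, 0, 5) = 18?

(-9, 26, -18)

The perpendicular from X_0 has direction n = (-12, 0, 5): r = (15, 26, -28) + μ(-12, 0, 5).
Substitute into the plane: n·(X_0 + μn) = 18 gives -320 + 169μ = 18, so μ = 2.
Foot = (15, 26, -28) + 2·(-12, 0, 5) = (-9, 26, -18).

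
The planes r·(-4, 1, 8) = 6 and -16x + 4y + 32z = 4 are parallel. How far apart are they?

5/9

Divide the second equation by 4 to match normals: -4x + y + 8z = 1.
Both planes have normal n = (-4, 1, 8), |n| = 9. Any point on the first plane is at distance |1 − 6|/|n| = 5/9 from the second.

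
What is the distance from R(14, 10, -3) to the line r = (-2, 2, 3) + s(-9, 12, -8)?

2√89

Direction vector d = (-9, 12, -8).
AP = (16, 8, -6), and AP × d = (8, 182, 264).
|AP × d|² = 102884 and |d|² = 289, so the distance is √(102884/289) = √356 = 2√89.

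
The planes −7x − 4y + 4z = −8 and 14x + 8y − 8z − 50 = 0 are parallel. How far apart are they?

17/9

Divide the second equation by -2 to match normals: −7x − 4y + 4z = -25.
With common normal n = (−7, −4, 4) (|n| = 9), the distance is |(-8) − (-25)|/|n| = 17/9.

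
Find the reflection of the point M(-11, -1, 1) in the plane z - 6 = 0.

(-11, -1, 11)

n = (0, 0, 1), |n|² = 1, n·M − 6 = -5, so t = -5/1 = -5.
Foot F = M − (-5)·n = (-11, -1, 6); the reflection is 2F − M = (-11, -1, 11).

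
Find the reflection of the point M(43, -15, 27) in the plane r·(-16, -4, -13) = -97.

(-21, -31, -25)

With n = (-16, -4, -13), the signed offset is (n·M − (-97))/|n|² = -882/441 = -2.
M' = M − 2t·n = (43, -15, 27) − (-4)·(-16, -4, -13) = (-21, -31, -25).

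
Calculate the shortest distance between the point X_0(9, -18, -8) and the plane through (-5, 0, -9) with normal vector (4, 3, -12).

The plane has equation n·(r − (-5, 0, -9)) = 0, i.e. n·r = 88.
d = |4·9 + 3·(-18) + (-12)·(-8) − 88| / √(16 + 9 + 144) = |-10| / 13 = 10/13.

10/13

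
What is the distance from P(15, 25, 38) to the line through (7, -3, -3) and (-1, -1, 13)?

A direction vector is d = (-8, 2, 16).
AP = (8, 28, 41); AP·d = 648, |AP|² = 2529, |d|² = 324.
distance² = |AP|² − (AP·d)²/|d|² = 2529 − 419904/324 = 1233, so the distance is 3√137.

3√137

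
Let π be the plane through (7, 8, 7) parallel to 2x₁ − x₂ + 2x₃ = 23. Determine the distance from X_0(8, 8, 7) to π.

Parallel planes share the normal n = (2, −1, 2); since (7, 8, 7) lies on the plane, its equation is 2x₁ − x₂ + 2x₃ = 20.
Then n·(8, 8, 7) − 20 = 2.
|n| = √(4 + 1 + 4) = 3, so the distance is |2|/3 = 2/3.

2/3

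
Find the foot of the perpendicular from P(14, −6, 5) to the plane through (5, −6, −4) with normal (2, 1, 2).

The perpendicular from P has direction n = (2, 1, 2): r = (14, −6, 5) + λ(2, 1, 2).
Substitute into the plane: n·(P + λn) = -4 gives 32 + 9λ = -4, so λ = -4.
Foot = (14, −6, 5) + (-4)·(2, 1, 2) = (6, −10, −3).

(6, -10, -3)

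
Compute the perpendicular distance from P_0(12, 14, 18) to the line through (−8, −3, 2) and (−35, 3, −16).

√461

A direction vector is d = (−27, 6, −18).
AP = (20, 17, 16); AP·d = -726, |AP|² = 945, |d|² = 1089.
distance² = |AP|² − (AP·d)²/|d|² = 945 − 527076/1089 = 461, so the distance is √461.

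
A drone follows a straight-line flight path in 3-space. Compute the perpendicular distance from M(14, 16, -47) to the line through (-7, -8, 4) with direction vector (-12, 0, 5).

3√233

Direction vector d = (-12, 0, 5).
AP = (21, 24, -51), and AP × d = (120, 507, 288).
|AP × d|² = 354393 and |d|² = 169, so the distance is √(354393/169) = √2097 = 3√233.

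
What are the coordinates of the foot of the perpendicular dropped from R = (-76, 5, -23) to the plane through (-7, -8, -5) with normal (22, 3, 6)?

(-10, 14, -5)

The perpendicular from R has direction n = (22, 3, 6): r = (-76, 5, -23) + t(22, 3, 6).
Substitute into the plane: n·(R + tn) = -208 gives -1795 + 529t = -208, so t = 3.
Foot = (-76, 5, -23) + 3·(22, 3, 6) = (-10, 14, -5).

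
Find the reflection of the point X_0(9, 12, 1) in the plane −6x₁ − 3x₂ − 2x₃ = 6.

(-15, 0, -7)

n = (−6, −3, −2), |n|² = 49, n·X_0 − 6 = -98, so t = -98/49 = -2.
Foot F = X_0 − (-2)·n = (−3, 6, −3); the reflection is 2F − X_0 = (−15, 0, −7).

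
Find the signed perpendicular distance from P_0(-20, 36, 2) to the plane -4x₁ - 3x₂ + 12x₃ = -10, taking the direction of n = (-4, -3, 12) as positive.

n·P_0 − (-10) = 6.
|n| = 13, so the signed distance is 6/13.

6/13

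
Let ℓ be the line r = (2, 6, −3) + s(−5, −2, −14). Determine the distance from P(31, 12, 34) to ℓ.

√221

Direction vector d = (−5, −2, −14).
AP = (29, 6, 37); AP·d = -675, |AP|² = 2246, |d|² = 225.
distance² = |AP|² − (AP·d)²/|d|² = 2246 − 455625/225 = 221, so the distance is √221.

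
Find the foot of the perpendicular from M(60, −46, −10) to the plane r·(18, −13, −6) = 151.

(6, -7, 8)

n = (18, −13, −6), |n|² = 529, and n·M − 151 = 1587.
t = 1587/529 = 3, so the foot is M − t·n = (60, −46, −10) − 3·(18, −13, −6) = (6, −7, 8).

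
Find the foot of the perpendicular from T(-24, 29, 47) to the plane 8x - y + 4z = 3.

(-184/9, 257/9, 439/9)

n = (8, -1, 4), |n|² = 81, and n·T − 3 = -36.
t = -36/81 = -4/9, so the foot is T − t·n = (-24, 29, 47) − (-4/9)·(8, -1, 4) = (-184/9, 257/9, 439/9).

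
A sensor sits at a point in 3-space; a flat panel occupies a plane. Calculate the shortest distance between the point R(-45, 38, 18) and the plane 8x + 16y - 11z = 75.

25/21

Normal vector n = (8, 16, -11), and n·(-45, 38, 18) - 75 = -25.
|n| = √(64 + 256 + 121) = 21, so the distance is |-25|/21 = 25/21.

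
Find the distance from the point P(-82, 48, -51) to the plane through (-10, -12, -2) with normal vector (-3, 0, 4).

The plane has equation n·(r − (-10, -12, -2)) = 0, i.e. n·r = 22.
Then n·(-82, 48, -51) - 22 = 20.
|n| = √(9 + 0 + 16) = 5, so the distance is |20|/5 = 4.

4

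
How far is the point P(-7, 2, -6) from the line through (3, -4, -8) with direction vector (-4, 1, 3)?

6

Direction vector d = (-4, 1, 3).
AP = (-10, 6, 2); AP·d = 52, |AP|² = 140, |d|² = 26.
distance² = |AP|² − (AP·d)²/|d|² = 140 − 2704/26 = 36, so the distance is 6.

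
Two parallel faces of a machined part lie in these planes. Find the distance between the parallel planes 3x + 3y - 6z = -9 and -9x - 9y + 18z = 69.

14/(3√6)

Divide the second equation by -3 to match normals: 3x + 3y - 6z = -23.
Both planes have normal n = (3, 3, -6), |n| = 3√6. Any point on the first plane is at distance |(-23) − (-9)|/|n| = 14/(3√6) = 7√6/9 from the second.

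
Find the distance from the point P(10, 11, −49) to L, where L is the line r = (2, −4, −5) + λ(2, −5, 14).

10√2

Direction vector d = (2, −5, 14).
AP = (8, 15, −44); AP·d = -675, |AP|² = 2225, |d|² = 225.
distance² = |AP|² − (AP·d)²/|d|² = 2225 − 455625/225 = 200, so the distance is 10√2.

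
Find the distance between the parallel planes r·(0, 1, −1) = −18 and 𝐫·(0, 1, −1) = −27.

9/√2

With common normal n = (0, 1, −1) (|n| = √2), the distance is |(-18) − (-27)|/|n| = 9/√2.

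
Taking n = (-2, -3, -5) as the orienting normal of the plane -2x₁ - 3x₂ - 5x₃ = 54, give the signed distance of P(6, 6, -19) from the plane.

n·P − 54 = 11.
|n| = √38, so the signed distance is 11√38/38.

11√38/38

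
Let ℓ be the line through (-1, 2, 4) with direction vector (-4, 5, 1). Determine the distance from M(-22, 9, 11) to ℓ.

√161

Direction vector d = (-4, 5, 1).
AP = (-21, 7, 7); AP·d = 126, |AP|² = 539, |d|² = 42.
distance² = |AP|² − (AP·d)²/|d|² = 539 − 15876/42 = 161, so the distance is √161.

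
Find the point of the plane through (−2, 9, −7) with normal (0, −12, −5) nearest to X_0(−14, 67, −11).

(-14, 19, -31)

The perpendicular from X_0 has direction n = (0, −12, −5): r = (−14, 67, −11) + λ(0, −12, −5).
Substitute into the plane: n·(X_0 + λn) = -73 gives -749 + 169λ = -73, so λ = 4.
Foot = (−14, 67, −11) + 4·(0, −12, −5) = (−14, 19, −31).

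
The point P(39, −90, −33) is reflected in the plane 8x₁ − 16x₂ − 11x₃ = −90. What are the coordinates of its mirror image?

n = (8, −16, −11), |n|² = 441, n·P − (-90) = 2205, so t = 2205/441 = 5.
Foot F = P − 5·n = (−1, −10, 22); the reflection is 2F − P = (−41, 70, 77).

(-41, 70, 77)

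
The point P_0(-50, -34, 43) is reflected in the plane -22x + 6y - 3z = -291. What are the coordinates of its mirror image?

n = (-22, 6, -3), |n|² = 529, n·P_0 − (-291) = 1058, so t = 1058/529 = 2.
Foot F = P_0 − 2·n = (-6, -46, 49); the reflection is 2F − P_0 = (38, -58, 55).

(38, -58, 55)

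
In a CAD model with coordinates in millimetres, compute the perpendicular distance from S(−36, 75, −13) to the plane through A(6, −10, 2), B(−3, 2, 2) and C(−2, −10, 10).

27/√41

AB = (−9, 12, 0) and AC = (−8, 0, 8), so a normal is n = AB × AC = (96, 72, 96).
n = (96, 72, 96); n·P − 48 = 648; |n| = 24√41; distance = 648/(24√41) = 27/√41.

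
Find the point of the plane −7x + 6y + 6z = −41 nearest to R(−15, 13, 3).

(-1, 1, -9)

The perpendicular from R has direction n = (−7, 6, 6): r = (−15, 13, 3) + λ(−7, 6, 6).
Substitute into the plane: n·(R + λn) = -41 gives 201 + 121λ = -41, so λ = -2.
Foot = (−15, 13, 3) + (-2)·(−7, 6, 6) = (−1, 1, −9).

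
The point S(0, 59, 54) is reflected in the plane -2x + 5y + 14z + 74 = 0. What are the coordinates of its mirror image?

(20, 9, -86)

n = (-2, 5, 14), |n|² = 225, n·S − (-74) = 1125, so t = 1125/225 = 5.
Foot F = S − 5·n = (10, 34, -16); the reflection is 2F − S = (20, 9, -86).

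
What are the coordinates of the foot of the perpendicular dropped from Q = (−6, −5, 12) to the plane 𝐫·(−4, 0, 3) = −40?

(10, -5, 0)

The perpendicular from Q has direction n = (−4, 0, 3): r = (−6, −5, 12) + λ(−4, 0, 3).
Substitute into the plane: n·(Q + λn) = -40 gives 60 + 25λ = -40, so λ = -4.
Foot = (−6, −5, 12) + (-4)·(−4, 0, 3) = (10, −5, 0).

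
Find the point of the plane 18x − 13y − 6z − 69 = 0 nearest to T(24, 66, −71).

(606/23, 1479/23, -1651/23)

n = (18, −13, −6), |n|² = 529, and n·T − 69 = -69.
t = -69/529 = -3/23, so the foot is T − t·n = (24, 66, −71) − (-3/23)·(18, −13, −6) = (606/23, 1479/23, −1651/23).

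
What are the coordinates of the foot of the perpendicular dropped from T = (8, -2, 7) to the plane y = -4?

n = (0, 1, 0), |n|² = 1, and n·T − (-4) = 2.
t = 2/1 = 2, so the foot is T − t·n = (8, -2, 7) − 2·(0, 1, 0) = (8, -4, 7).

(8, -4, 7)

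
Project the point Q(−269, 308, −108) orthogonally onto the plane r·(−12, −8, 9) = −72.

(-4669/17, 5172/17, -1764/17)

The perpendicular from Q has direction n = (−12, −8, 9): r = (−269, 308, −108) + μ(−12, −8, 9).
Substitute into the plane: n·(Q + μn) = -72 gives -208 + 289μ = -72, so μ = 8/17.
Foot = (−269, 308, −108) + (8/17)·(−12, −8, 9) = (−4669/17, 5172/17, −1764/17).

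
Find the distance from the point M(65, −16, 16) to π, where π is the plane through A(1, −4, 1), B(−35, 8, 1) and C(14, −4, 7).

27/23

AB = (−36, 12, 0) and AC = (13, 0, 6), so a normal is n = AB × AC = (72, 216, −156).
Then n·(65, −16, 16) − (−948) = −324.
|n| = √(5184 + 46656 + 24336) = 276, so the distance is |-324|/276 = 27/23.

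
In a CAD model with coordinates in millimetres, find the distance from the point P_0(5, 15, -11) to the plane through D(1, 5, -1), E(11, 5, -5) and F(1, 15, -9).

2√5/15

DE = (10, 0, -4) and DF = (0, 10, -8), so a normal is n = DE × DF = (40, 80, 100).
Then n·(5, 15, -11) - 340 = -40.
|n| = √(1600 + 6400 + 10000) = 60√5, so the distance is |-40|/(60√5) = 2/(3√5).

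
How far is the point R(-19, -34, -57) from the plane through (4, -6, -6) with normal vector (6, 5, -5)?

23/√86

The plane has equation n·(r − (4, -6, -6)) = 0, i.e. n·r = 24.
d = |6·(-19) + 5·(-34) + (-5)·(-57) − 24| / √(36 + 25 + 25) = |-23| / √86 = 23√86/86.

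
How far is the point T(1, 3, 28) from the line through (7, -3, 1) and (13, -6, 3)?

3√89

A direction vector is d = (6, -3, 2).
AP = (-6, 6, 27); AP·d = 0, |AP|² = 801, |d|² = 49.
distance² = |AP|² − (AP·d)²/|d|² = 801 − 0/49 = 801, so the distance is 3√89.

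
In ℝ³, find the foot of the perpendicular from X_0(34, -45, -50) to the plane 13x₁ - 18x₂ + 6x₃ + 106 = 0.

The perpendicular from X_0 has direction n = (13, -18, 6): r = (34, -45, -50) + t(13, -18, 6).
Substitute into the plane: n·(X_0 + tn) = -106 gives 952 + 529t = -106, so t = -2.
Foot = (34, -45, -50) + (-2)·(13, -18, 6) = (8, -9, -62).

(8, -9, -62)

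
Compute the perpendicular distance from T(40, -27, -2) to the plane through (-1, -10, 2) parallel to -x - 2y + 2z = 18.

5

Parallel planes share the normal n = (-1, -2, 2); since (-1, -10, 2) lies on the plane, its equation is -x - 2y + 2z = 25.
Then n·(40, -27, -2) - 25 = -15.
|n| = √(1 + 4 + 4) = 3, so the distance is |-15|/3 = 5.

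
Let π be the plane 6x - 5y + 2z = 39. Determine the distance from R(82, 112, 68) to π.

29/√65

Normal vector n = (6, -5, 2), and n·(82, 112, 68) - 39 = 29.
|n| = √(36 + 25 + 4) = √65, so the distance is |29|/√65 = 29√65/65.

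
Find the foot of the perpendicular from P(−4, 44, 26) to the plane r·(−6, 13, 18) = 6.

n = (−6, 13, 18), |n|² = 529, and n·P − 6 = 1058.
t = 1058/529 = 2, so the foot is P − t·n = (−4, 44, 26) − 2·(−6, 13, 18) = (8, 18, −10).

(8, 18, -10)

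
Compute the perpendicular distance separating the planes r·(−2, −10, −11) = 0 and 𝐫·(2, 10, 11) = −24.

Divide the second equation by -1 to match normals: −2x₁ − 10x₂ − 11x₃ = 24.
With common normal n = (−2, −10, −11) (|n| = 15), the distance is |0 − 24|/|n| = 24/15 = 8/5.

8/5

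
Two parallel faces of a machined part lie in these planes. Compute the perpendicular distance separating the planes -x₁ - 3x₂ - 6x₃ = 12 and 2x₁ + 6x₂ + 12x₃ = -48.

6√46/23

Divide the second equation by -2 to match normals: -x₁ - 3x₂ - 6x₃ = 24.
With common normal n = (-1, -3, -6) (|n| = √46), the distance is |12 − 24|/|n| = 12/√46.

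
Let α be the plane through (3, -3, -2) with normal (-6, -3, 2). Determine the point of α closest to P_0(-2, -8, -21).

n = (-6, -3, 2), |n|² = 49, and n·P_0 − (-13) = 7.
t = 7/49 = 1/7, so the foot is P_0 − t·n = (-2, -8, -21) − (1/7)·(-6, -3, 2) = (-8/7, -53/7, -149/7).

(-8/7, -53/7, -149/7)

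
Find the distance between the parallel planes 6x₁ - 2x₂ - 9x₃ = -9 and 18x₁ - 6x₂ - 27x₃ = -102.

Divide the second equation by 3 to match normals: 6x₁ - 2x₂ - 9x₃ = -34.
Both planes have normal n = (6, -2, -9), |n| = 11. Any point on the first plane is at distance |(-34) − (-9)|/|n| = 25/11 from the second.

25/11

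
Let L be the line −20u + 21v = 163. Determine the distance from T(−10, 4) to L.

121/29

d = |(-20)·(-10) + 21·4 − 163| / √(400 + 441) = |121|/29 = 121/29.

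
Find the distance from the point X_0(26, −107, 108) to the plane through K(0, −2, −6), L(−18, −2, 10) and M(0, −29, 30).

KL = (−18, 0, 16) and KM = (0, −27, 36), so a normal is n = KL × KM = (432, 648, 486).
Then n·(26, −107, 108) − (−4212) = −1404.
|n| = √(186624 + 419904 + 236196) = 918, so the distance is |-1404|/918 = 26/17.

26/17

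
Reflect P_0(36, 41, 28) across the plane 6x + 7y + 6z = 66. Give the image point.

(-24, -29, -32)

With n = (6, 7, 6), the signed offset is (n·P_0 − 66)/|n|² = 605/121 = 5.
P_0' = P_0 − 2t·n = (36, 41, 28) − 10·(6, 7, 6) = (-24, -29, -32).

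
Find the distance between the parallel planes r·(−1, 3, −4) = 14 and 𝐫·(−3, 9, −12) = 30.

2√26/13

Divide the second equation by 3 to match normals: −x + 3y − 4z = 10.
With common normal n = (−1, 3, −4) (|n| = √26), the distance is |14 − 10|/|n| = 4/√26 = 2√26/13.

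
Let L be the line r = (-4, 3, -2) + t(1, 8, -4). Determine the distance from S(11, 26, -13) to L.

√146

Direction vector d = (1, 8, -4).
AP = (15, 23, -11), and AP × d = (-4, 49, 97).
|AP × d|² = 11826 and |d|² = 81, so the distance is √(11826/81) = √146.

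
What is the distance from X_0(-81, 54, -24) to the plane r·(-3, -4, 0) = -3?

Normal vector n = (-3, -4, 0), and n·(-81, 54, -24) - (-3) = 30.
|n| = √(9 + 16 + 0) = 5, so the distance is |30|/5 = 6.

6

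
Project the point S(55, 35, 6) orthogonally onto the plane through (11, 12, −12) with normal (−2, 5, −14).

(53, 40, -8)

The perpendicular from S has direction n = (−2, 5, −14): r = (55, 35, 6) + t(−2, 5, −14).
Substitute into the plane: n·(S + tn) = 206 gives -19 + 225t = 206, so t = 1.
Foot = (55, 35, 6) + 1·(−2, 5, −14) = (53, 40, −8).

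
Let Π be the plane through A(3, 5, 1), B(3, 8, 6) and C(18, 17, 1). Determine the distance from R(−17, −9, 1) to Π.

√2

AB = (0, 3, 5) and AC = (15, 12, 0), so a normal is n = AB × AC = (−60, 75, −45).
Then n·(−17, −9, 1) − 150 = 150.
|n| = √(3600 + 5625 + 2025) = 75√2, so the distance is |150|/(75√2) = √2.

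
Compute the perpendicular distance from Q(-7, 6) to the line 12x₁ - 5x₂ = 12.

126/13

d = |12·(-7) + (-5)·6 − 12| / √(144 + 25) = |-126|/13 = 126/13.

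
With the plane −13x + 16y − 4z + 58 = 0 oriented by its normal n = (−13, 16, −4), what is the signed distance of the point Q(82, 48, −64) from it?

n·Q − (-58) = 16.
|n| = 21, so the signed distance is 16/21.

16/21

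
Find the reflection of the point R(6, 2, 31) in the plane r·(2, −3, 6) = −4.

(-10, 26, -17)

With n = (2, −3, 6), the signed offset is (n·R − (-4))/|n|² = 196/49 = 4.
R' = R − 2t·n = (6, 2, 31) − 8·(2, −3, 6) = (−10, 26, −17).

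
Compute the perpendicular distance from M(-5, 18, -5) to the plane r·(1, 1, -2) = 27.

2√6/3

Normal vector n = (1, 1, -2), and n·(-5, 18, -5) - 27 = -4.
|n| = √(1 + 1 + 4) = √6, so the distance is |-4|/√6 = 4/√6.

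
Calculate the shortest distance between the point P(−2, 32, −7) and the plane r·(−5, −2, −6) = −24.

12/√65

Normal vector n = (−5, −2, −6), and n·(−2, 32, −7) − (−24) = 12.
|n| = √(25 + 4 + 36) = √65, so the distance is |12|/√65 = 12√65/65.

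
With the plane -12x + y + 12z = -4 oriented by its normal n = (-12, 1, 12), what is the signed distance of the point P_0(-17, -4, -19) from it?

-24/17

n·P_0 − (-4) = -24.
|n| = 17, so the signed distance is -24/17.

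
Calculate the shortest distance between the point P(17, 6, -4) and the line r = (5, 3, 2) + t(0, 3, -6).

Direction vector d = (0, 3, -6).
AP = (12, 3, -6), and AP × d = (0, 72, 36).
|AP × d|² = 6480 and |d|² = 45, so the distance is √(6480/45) = √144 = 12.

12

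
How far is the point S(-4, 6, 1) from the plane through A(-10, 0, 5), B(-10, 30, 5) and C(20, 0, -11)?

AB = (0, 30, 0) and AC = (30, 0, -16), so a normal is n = AB × AC = (-480, 0, -900).
Then n·(-4, 6, 1) - 300 = 720.
|n| = √(230400 + 0 + 810000) = 1020, so the distance is |720|/1020 = 12/17.

12/17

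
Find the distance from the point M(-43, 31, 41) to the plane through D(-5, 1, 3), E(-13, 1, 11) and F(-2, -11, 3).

30/√33

DE = (-8, 0, 8) and DF = (3, -12, 0), so a normal is n = DE × DF = (96, 24, 96).
d = |96·(-43) + 24·31 + 96·41 − (-168)| / √(9216 + 576 + 9216) = |720| / (24√33) = 30/√33.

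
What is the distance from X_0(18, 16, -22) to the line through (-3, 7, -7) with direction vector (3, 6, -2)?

3√34

Direction vector d = (3, 6, -2).
AP = (21, 9, -15); AP·d = 147, |AP|² = 747, |d|² = 49.
distance² = |AP|² − (AP·d)²/|d|² = 747 − 21609/49 = 306, so the distance is 3√34.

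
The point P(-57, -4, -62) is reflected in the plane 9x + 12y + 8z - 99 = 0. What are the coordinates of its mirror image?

With n = (9, 12, 8), the signed offset is (n·P − 99)/|n|² = -1156/289 = -4.
P' = P − 2t·n = (-57, -4, -62) − (-8)·(9, 12, 8) = (15, 92, 2).

(15, 92, 2)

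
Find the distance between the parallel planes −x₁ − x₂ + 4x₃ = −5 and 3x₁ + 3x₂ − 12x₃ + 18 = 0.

11√2/6

Divide the second equation by -3 to match normals: −x₁ − x₂ + 4x₃ = 6.
Both planes have normal n = (−1, −1, 4), |n| = 3√2. Any point on the first plane is at distance |6 − (-5)|/|n| = 11/(3√2) = 11√2/6 from the second.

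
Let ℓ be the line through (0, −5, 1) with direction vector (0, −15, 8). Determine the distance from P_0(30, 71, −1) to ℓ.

Direction vector d = (0, −15, 8).
AP = (30, 76, −2); AP·d = -1156, |AP|² = 6680, |d|² = 289.
distance² = |AP|² − (AP·d)²/|d|² = 6680 − 1336336/289 = 2056, so the distance is 2√514.

2√514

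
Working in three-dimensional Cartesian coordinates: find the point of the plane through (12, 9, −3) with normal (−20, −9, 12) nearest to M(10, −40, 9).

The perpendicular from M has direction n = (−20, −9, 12): r = (10, −40, 9) + λ(−20, −9, 12).
Substitute into the plane: n·(M + λn) = -357 gives 268 + 625λ = -357, so λ = -1.
Foot = (10, −40, 9) + (-1)·(−20, −9, 12) = (30, −31, −3).

(30, -31, -3)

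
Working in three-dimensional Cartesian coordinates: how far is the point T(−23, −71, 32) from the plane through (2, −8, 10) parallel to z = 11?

22

Parallel planes share the normal n = (0, 0, 1); since (2, −8, 10) lies on the plane, its equation is z = 10.
Then n·(−23, −71, 32) − 10 = 22.
|n| = √(0 + 0 + 1) = 1, so the distance is |22|/1 = 22.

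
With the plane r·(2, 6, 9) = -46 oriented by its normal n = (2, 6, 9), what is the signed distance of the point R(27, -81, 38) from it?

-4

n·R − (-46) = -44.
|n| = 11, so the signed distance is -44/11 = -4.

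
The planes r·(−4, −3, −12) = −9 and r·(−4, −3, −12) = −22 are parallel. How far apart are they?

Both planes have normal n = (−4, −3, −12), |n| = 13. Any point on the first plane is at distance |(-22) − (-9)|/|n| = 13/13 = 1 from the second.

1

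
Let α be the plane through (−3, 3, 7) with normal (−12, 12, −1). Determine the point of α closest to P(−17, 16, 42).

(-5, 4, 43)

The perpendicular from P has direction n = (−12, 12, −1): r = (−17, 16, 42) + μ(−12, 12, −1).
Substitute into the plane: n·(P + μn) = 65 gives 354 + 289μ = 65, so μ = -1.
Foot = (−17, 16, 42) + (-1)·(−12, 12, −1) = (−5, 4, 43).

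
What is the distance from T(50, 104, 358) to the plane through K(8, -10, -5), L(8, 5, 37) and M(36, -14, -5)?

KL = (0, 15, 42) and KM = (28, -4, 0), so a normal is n = KL × KM = (168, 1176, -420).
Then n·(50, 104, 358) - (-8316) = -11340.
|n| = √(28224 + 1382976 + 176400) = 1260, so the distance is |-11340|/1260 = 9.

9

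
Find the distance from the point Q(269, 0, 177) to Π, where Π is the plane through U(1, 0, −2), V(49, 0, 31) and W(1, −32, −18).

UV = (48, 0, 33) and UW = (0, −32, −16), so a normal is n = UV × UW = (1056, 768, −1536).
Then n·(269, 0, 177) − 4128 = 8064.
|n| = √(1115136 + 589824 + 2359296) = 2016, so the distance is |8064|/2016 = 4.

4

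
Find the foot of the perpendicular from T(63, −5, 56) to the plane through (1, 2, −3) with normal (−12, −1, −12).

The perpendicular from T has direction n = (−12, −1, −12): r = (63, −5, 56) + λ(−12, −1, −12).
Substitute into the plane: n·(T + λn) = 22 gives -1423 + 289λ = 22, so λ = 5.
Foot = (63, −5, 56) + 5·(−12, −1, −12) = (3, −10, −4).

(3, -10, -4)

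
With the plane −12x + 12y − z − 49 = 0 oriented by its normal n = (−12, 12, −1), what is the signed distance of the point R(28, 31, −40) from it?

27/17

n·R − 49 = 27.
|n| = 17, so the signed distance is 27/17.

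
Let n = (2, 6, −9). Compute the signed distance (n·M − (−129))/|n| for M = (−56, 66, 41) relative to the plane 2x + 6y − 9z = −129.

4

n·M − (-129) = 44.
|n| = 11, so the signed distance is 44/11 = 4.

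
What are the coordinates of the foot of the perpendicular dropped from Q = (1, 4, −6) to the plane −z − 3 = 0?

n = (0, 0, −1), |n|² = 1, and n·Q − 3 = 3.
t = 3/1 = 3, so the foot is Q − t·n = (1, 4, −6) − 3·(0, 0, −1) = (1, 4, −3).

(1, 4, -3)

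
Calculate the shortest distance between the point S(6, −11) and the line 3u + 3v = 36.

d = |3·6 + 3·(-11) − 36| / √(9 + 9) = |-51|/(3√2) = 17√2/2.

17√2/2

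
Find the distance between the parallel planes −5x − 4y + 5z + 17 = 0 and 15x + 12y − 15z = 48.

√66/66

Divide the second equation by -3 to match normals: −5x − 4y + 5z = -16.
With common normal n = (−5, −4, 5) (|n| = √66), the distance is |(-17) − (-16)|/|n| = 1/√66.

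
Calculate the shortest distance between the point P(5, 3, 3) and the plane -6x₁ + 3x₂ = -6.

√5

n = (-6, 3, 0); n·P − (-6) = -15; |n| = 3√5; distance = 15/(3√5) = √5.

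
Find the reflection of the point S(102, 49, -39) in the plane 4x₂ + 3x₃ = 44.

n = (0, 4, 3), |n|² = 25, n·S − 44 = 35, so t = 35/25 = 7/5.
Foot F = S − (7/5)·n = (102, 217/5, -216/5); the reflection is 2F − S = (102, 189/5, -237/5).

(102, 189/5, -237/5)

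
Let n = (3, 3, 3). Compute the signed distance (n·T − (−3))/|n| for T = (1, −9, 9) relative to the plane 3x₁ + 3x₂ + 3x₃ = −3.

2√3/3

n·T − (-3) = 6.
|n| = 3√3, so the signed distance is 2√3/3.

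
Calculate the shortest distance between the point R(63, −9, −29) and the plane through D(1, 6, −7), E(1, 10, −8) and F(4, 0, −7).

√21

DE = (0, 4, −1) and DF = (3, −6, 0), so a normal is n = DE × DF = (−6, −3, −12).
Then n·(63, −9, −29) − 60 = −63.
|n| = √(36 + 9 + 144) = 3√21, so the distance is |-63|/(3√21) = √21.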